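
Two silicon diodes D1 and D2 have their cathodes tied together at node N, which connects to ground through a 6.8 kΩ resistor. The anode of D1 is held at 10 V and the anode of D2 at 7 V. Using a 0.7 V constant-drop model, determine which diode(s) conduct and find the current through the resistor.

Assume both conduct. Then node N would need to be at both 10−0.7 = 9.3 V and 7−0.7 = 6.3 V, which is impossible.
Assume only D1 conducts: V_N = 10 − 0.7 = 9.3 V, so I_R = 9.3/6.8 = 1.37 mA.
Check D2: its anode-to-cathode voltage is 7 − 9.3 = -2.3 V < 0.7 V, so it is off. The assumption is consistent.

Only D1 conducts; I_R ≈ 1.4 mA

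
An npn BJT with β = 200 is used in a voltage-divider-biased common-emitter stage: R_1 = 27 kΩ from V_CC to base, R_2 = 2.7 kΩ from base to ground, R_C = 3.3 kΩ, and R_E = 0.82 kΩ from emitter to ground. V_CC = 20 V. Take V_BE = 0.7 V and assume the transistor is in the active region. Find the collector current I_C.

Thevenize the base divider: V_Th = V_CC·R_2/(R_1+R_2) = 20×2.7/29.7 = 1.82 V, R_Th = R_1‖R_2 = 2.45 kΩ.
Base-emitter loop: V_Th = I_B·R_Th + V_BE + (β+1)I_B·R_E, so I_B = (1.82 − 0.7) / (2.45 + 201×0.82) = 0.00668 mA.
I_C = β·I_B = 200×0.00668 = 1.34 mA, and I_E = (β+1)I_B = 1.34 mA.
V_CE = V_CC − I_C·R_C − I_E·R_E = 20 − 1.34×3.3 − 1.34×0.82 = 14.5 V.
V_CE = 14.5 V > 0.2 V confirms active-region operation.

I_C ≈ 1.3 mA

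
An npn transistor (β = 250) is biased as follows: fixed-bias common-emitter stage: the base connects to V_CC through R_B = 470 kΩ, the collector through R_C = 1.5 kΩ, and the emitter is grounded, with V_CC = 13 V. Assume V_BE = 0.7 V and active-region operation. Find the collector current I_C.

Base loop: V_CC = I_B·R_B + V_BE, so I_B = (13 − 0.7)/470 kΩ = 0.0262 mA.
In the active region I_C = β·I_B = 250 × 0.0262 = 6.54 mA.
Collector loop: V_CE = V_CC − I_C·R_C = 13 − 6.54×1.5 = 3.19 V.
Since V_CE = 3.19 V > V_CE(sat) ≈ 0.2 V, the transistor is in the active region as assumed.

I_C ≈ 6.5 mA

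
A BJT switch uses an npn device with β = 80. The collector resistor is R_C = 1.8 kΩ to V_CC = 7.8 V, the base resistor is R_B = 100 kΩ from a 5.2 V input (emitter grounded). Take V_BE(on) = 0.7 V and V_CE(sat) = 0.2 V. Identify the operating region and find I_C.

active; I_C ≈ 3.6 mA

Assume active. Base-emitter loop: I_B = (V_BB − V_BE)/R_B = (5.2 − 0.7)/100 = 0.045 mA.
I_C = β·I_B = 80×0.045 = 3.6 mA.
V_CE = V_CC − I_C·R_C = 7.8 − 3.6×1.8 = 1.32 V > V_CE(sat), so the active-region assumption holds.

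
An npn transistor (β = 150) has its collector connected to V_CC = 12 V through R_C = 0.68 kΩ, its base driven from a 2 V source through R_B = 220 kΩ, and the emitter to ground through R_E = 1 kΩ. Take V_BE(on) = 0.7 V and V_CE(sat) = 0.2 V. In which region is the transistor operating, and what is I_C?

Assume active. Base-emitter loop: I_B = (V_BB − V_BE)/(R_B + (β+1)R_E) = (2 − 0.7)/(220 + 151×1) = 0.0035 mA.
I_C = β·I_B = 150×0.0035 = 0.526 mA.
V_CE = V_CC − I_C·R_C − I_E·R_E = 12 − 0.526×0.68 − 0.529×1 = 11.1 V > V_CE(sat), so the active-region assumption holds.

active; I_C ≈ 0.53 mA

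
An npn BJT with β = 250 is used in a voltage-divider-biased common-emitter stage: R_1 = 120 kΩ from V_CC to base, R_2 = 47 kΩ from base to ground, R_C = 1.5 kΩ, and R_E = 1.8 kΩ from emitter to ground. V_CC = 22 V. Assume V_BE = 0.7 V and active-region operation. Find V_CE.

Thevenize the base divider: V_Th = V_CC·R_2/(R_1+R_2) = 22×47/167 = 6.19 V, R_Th = R_1‖R_2 = 33.8 kΩ.
Base-emitter loop: V_Th = I_B·R_Th + V_BE + (β+1)I_B·R_E, so I_B = (6.19 − 0.7) / (33.8 + 251×1.8) = 0.0113 mA.
I_C = β·I_B = 250×0.0113 = 2.83 mA, and I_E = (β+1)I_B = 2.84 mA.
V_CE = V_CC − I_C·R_C − I_E·R_E = 22 − 2.83×1.5 − 2.84×1.8 = 12.6 V.
V_CE = 12.6 V > 0.2 V confirms active-region operation.

V_CE ≈ 13 V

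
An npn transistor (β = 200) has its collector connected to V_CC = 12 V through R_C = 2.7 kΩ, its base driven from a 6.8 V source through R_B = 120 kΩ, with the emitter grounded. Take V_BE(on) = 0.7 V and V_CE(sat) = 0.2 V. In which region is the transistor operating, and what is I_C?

Assume active: I_B = (6.8 − 0.7)/120 = 0.0508 mA, giving I_C = β·I_B = 10.2 mA.
But then V_CE = 12 − 10.2×2.7 = -15.4 V < V_CE(sat) = 0.2 V — impossible in the active region.
So the transistor is saturated. With V_CE = 0.2 V, I_C = (V_CC − 0.2)/R_C = 11.8/2.7 = 4.37 mA.
Check: β·I_B = 10.2 mA > I_C = 4.37 mA, confirming saturation.

saturation; I_C ≈ 4.4 mA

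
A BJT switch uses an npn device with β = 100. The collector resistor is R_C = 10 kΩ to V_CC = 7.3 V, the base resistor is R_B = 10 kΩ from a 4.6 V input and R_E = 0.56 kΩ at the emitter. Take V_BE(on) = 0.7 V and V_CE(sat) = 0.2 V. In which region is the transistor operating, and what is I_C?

saturation; I_C ≈ 0.65 mA

Assume active: I_B = (4.6 − 0.7)/(10 + 101×0.56) = 0.0586 mA, I_C = β·I_B = 5.86 mA.
Then V_CE = 7.3 − 5.86×10 − 5.92×0.56 = -54.6 V < 0.2 V — the active assumption fails.
Re-solve with V_CE = 0.2 V. KCL at the emitter: V_E/R_E = (V_BB−0.7−V_E)/R_B + (V_CC−0.2−V_E)/R_C, giving V_E = 0.554 V.
I_C = (V_CC − 0.2 − V_E)/R_C = (7.1 − 0.554)/10 = 0.655 mA.
Check: I_B = (3.9 − 0.554)/10 = 0.335 mA, and β·I_B = 33.5 mA > I_C, confirming saturation.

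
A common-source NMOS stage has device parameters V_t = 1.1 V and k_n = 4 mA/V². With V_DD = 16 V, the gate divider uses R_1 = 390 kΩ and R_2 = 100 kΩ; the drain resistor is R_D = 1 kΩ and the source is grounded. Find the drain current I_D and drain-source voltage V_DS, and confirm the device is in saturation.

V_G = V_DD·R_2/(R_1+R_2) = 16×100/490 = 3.27 V. With the source grounded, V_GS = V_G = 3.27 V.
Assume saturation: I_D = (k_n/2)(V_GS − V_t)² = (4/2)×(3.27 − 1.1)² = 2×2.17² = 9.38 mA.
V_DS = V_DD − I_D·R_D = 16 − 9.38×1 = 6.62 V.
Saturation requires V_DS ≥ V_GS − V_t = 2.17 V; 6.62 ≥ 2.17 ✓.

I_D ≈ 9.4 mA, V_DS ≈ 6.6 V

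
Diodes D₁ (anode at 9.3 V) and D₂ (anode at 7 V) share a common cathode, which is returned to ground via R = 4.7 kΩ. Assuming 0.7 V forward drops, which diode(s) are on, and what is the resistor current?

Only D₁ conducts; I_R ≈ 1.8 mA

Assume both conduct. Then node N would need to be at both 9.3−0.7 = 8.6 V and 7−0.7 = 6.3 V, which is impossible.
Assume only D₁ conducts: V_N = 9.3 − 0.7 = 8.6 V, so I_R = 8.6/4.7 = 1.83 mA.
Check D₂: its anode-to-cathode voltage is 7 − 8.6 = -1.6 V < 0.7 V, so it is off. The assumption is consistent.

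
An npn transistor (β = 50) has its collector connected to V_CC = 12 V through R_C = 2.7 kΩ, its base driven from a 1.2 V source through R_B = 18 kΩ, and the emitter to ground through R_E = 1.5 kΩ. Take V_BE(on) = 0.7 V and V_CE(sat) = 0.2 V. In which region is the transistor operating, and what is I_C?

Assume active. Base-emitter loop: I_B = (V_BB − V_BE)/(R_B + (β+1)R_E) = (1.2 − 0.7)/(18 + 51×1.5) = 0.00529 mA.
I_C = β·I_B = 50×0.00529 = 0.265 mA.
V_CE = V_CC − I_C·R_C − I_E·R_E = 12 − 0.265×2.7 − 0.27×1.5 = 10.9 V > V_CE(sat), so the active-region assumption holds.

active; I_C ≈ 0.26 mA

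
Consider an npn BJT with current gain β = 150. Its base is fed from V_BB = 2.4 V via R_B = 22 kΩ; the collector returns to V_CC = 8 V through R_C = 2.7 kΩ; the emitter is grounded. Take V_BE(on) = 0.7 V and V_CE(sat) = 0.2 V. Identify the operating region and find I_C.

Assume active: I_B = (2.4 − 0.7)/22 = 0.0773 mA, giving I_C = β·I_B = 11.6 mA.
But then V_CE = 8 − 11.6×2.7 = -23.3 V < V_CE(sat) = 0.2 V — impossible in the active region.
So the transistor is saturated. With V_CE = 0.2 V, I_C = (V_CC − 0.2)/R_C = 7.8/2.7 = 2.89 mA.
Check: β·I_B = 11.6 mA > I_C = 2.89 mA, confirming saturation.

saturation; I_C ≈ 2.9 mA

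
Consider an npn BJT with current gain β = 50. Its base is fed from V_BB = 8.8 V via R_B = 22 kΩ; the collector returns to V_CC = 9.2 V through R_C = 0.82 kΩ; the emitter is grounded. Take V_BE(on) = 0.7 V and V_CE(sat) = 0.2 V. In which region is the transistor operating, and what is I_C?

saturation; I_C ≈ 11 mA

Assume active: I_B = (8.8 − 0.7)/22 = 0.368 mA, giving I_C = β·I_B = 18.4 mA.
But then V_CE = 9.2 − 18.4×0.82 = -5.9 V < V_CE(sat) = 0.2 V — impossible in the active region.
So the transistor is saturated. With V_CE = 0.2 V, I_C = (V_CC − 0.2)/R_C = 9/0.82 = 11 mA.
Check: β·I_B = 18.4 mA > I_C = 11 mA, confirming saturation.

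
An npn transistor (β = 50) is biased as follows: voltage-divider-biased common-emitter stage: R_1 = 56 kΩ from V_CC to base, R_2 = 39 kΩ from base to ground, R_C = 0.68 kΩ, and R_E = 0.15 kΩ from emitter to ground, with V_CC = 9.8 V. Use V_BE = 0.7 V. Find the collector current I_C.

I_C ≈ 5.4 mA

Thevenize the base divider: V_Th = V_CC·R_2/(R_1+R_2) = 9.8×39/95 = 4.02 V, R_Th = R_1‖R_2 = 23 kΩ.
Base-emitter loop: V_Th = I_B·R_Th + V_BE + (β+1)I_B·R_E, so I_B = (4.02 − 0.7) / (23 + 51×0.15) = 0.108 mA.
I_C = β·I_B = 50×0.108 = 5.42 mA, and I_E = (β+1)I_B = 5.53 mA.
V_CE = V_CC − I_C·R_C − I_E·R_E = 9.8 − 5.42×0.68 − 5.53×0.15 = 5.28 V.
V_CE = 5.28 V > 0.2 V confirms active-region operation.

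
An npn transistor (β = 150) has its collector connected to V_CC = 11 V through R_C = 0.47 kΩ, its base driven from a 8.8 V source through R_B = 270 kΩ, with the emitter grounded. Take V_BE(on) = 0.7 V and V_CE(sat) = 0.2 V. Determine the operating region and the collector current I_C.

Assume active. Base-emitter loop: I_B = (V_BB − V_BE)/R_B = (8.8 − 0.7)/270 = 0.03 mA.
I_C = β·I_B = 150×0.03 = 4.5 mA.
V_CE = V_CC − I_C·R_C = 11 − 4.5×0.47 = 8.88 V > V_CE(sat), so the active-region assumption holds.

active; I_C ≈ 4.5 mA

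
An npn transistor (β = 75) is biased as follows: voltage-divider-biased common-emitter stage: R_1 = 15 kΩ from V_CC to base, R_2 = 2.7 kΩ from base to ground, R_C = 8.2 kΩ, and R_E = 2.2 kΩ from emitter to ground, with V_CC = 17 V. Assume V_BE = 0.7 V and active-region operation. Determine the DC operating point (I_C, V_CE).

Thevenize the base divider: V_Th = V_CC·R_2/(R_1+R_2) = 17×2.7/17.7 = 2.59 V, R_Th = R_1‖R_2 = 2.29 kΩ.
Base-emitter loop: V_Th = I_B·R_Th + V_BE + (β+1)I_B·R_E, so I_B = (2.59 − 0.7) / (2.29 + 76×2.2) = 0.0112 mA.
I_C = β·I_B = 75×0.0112 = 0.838 mA, and I_E = (β+1)I_B = 0.849 mA.
V_CE = V_CC − I_C·R_C − I_E·R_E = 17 − 0.838×8.2 − 0.849×2.2 = 8.26 V.
V_CE = 8.26 V > 0.2 V confirms active-region operation.

I_C ≈ 0.84 mA, V_CE ≈ 8.3 V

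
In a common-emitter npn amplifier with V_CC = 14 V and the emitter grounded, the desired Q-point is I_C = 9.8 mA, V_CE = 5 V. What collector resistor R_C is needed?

R_C ≈ 0.92 kΩ

Collector loop: V_CC = I_C·R_C + V_CE.
R_C = (V_CC − V_CE)/I_C = (14 − 5)/9.8 = 0.918 kΩ.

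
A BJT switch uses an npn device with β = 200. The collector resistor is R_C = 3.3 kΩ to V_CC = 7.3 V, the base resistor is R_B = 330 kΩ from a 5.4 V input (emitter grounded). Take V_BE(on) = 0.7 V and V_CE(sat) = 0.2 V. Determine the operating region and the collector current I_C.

Assume active: I_B = (5.4 − 0.7)/330 = 0.0142 mA, giving I_C = β·I_B = 2.85 mA.
But then V_CE = 7.3 − 2.85×3.3 = -2.1 V < V_CE(sat) = 0.2 V — impossible in the active region.
So the transistor is saturated. With V_CE = 0.2 V, I_C = (V_CC − 0.2)/R_C = 7.1/3.3 = 2.15 mA.
Check: β·I_B = 2.85 mA > I_C = 2.15 mA, confirming saturation.

saturation; I_C ≈ 2.2 mA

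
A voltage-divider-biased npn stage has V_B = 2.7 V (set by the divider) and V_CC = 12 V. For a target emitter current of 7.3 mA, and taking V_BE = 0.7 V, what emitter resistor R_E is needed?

R_E ≈ 0.27 kΩ

V_E = V_B − V_BE = 2.7 − 0.7 = 2 V.
R_E = V_E / I_E = 2 / 7.3 = 0.274 kΩ.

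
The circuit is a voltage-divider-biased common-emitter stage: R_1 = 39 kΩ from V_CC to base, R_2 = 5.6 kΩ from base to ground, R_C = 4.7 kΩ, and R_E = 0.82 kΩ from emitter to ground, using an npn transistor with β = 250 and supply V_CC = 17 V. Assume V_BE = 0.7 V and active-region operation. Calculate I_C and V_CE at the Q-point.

Thevenize the base divider: V_Th = V_CC·R_2/(R_1+R_2) = 17×5.6/44.6 = 2.13 V, R_Th = R_1‖R_2 = 4.9 kΩ.
Base-emitter loop: V_Th = I_B·R_Th + V_BE + (β+1)I_B·R_E, so I_B = (2.13 − 0.7) / (4.9 + 251×0.82) = 0.00681 mA.
I_C = β·I_B = 250×0.00681 = 1.7 mA, and I_E = (β+1)I_B = 1.71 mA.
V_CE = V_CC − I_C·R_C − I_E·R_E = 17 − 1.7×4.7 − 1.71×0.82 = 7.6 V.
V_CE = 7.6 V > 0.2 V confirms active-region operation.

I_C ≈ 1.7 mA, V_CE ≈ 7.6 V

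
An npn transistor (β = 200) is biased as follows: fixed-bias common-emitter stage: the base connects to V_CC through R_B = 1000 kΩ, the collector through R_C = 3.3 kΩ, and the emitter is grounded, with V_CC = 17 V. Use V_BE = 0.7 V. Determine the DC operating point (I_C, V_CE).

Base loop: V_CC = I_B·R_B + V_BE, so I_B = (17 − 0.7)/1000 kΩ = 0.0163 mA.
In the active region I_C = β·I_B = 200 × 0.0163 = 3.26 mA.
Collector loop: V_CE = V_CC − I_C·R_C = 17 − 3.26×3.3 = 6.24 V.
Since V_CE = 6.24 V > V_CE(sat) ≈ 0.2 V, the transistor is in the active region as assumed.

I_C ≈ 3.3 mA, V_CE ≈ 6.2 V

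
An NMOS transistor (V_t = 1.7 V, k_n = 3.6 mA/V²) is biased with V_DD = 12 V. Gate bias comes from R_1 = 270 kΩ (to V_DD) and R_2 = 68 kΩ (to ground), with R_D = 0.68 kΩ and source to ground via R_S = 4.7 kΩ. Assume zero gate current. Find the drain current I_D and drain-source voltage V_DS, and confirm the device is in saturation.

I_D ≈ 0.1 mA, V_DS ≈ 11 V

V_G = V_DD·R_2/(R_1+R_2) = 12×68/338 = 2.41 V.
Assume saturation: I_D = (k_n/2)(V_GS − V_t)² with V_GS = V_G − I_D·R_S = 2.41 − 4.7·I_D.
Substituting gives 39.8·I_D² − 13.1·I_D + 0.918 = 0, with roots I_D = 0.101 or 0.228 mA.
The root I_D = 0.228 mA gives V_GS = 1.34 V ≤ V_t, so take I_D = 0.101 mA.
Then V_GS = 1.94 V and V_DS = V_DD − I_D(R_D+R_S) = 12 − 0.101×5.38 = 11.5 V.
Saturation requires V_DS ≥ V_GS − V_t = 0.237 V; 11.5 ≥ 0.237 ✓.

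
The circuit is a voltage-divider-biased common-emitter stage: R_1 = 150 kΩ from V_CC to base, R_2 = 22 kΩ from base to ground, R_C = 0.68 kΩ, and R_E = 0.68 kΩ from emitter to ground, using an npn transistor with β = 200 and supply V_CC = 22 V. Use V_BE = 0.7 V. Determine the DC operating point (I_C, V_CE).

Thevenize the base divider: V_Th = V_CC·R_2/(R_1+R_2) = 22×22/172 = 2.81 V, R_Th = R_1‖R_2 = 19.2 kΩ.
Base-emitter loop: V_Th = I_B·R_Th + V_BE + (β+1)I_B·R_E, so I_B = (2.81 − 0.7) / (19.2 + 201×0.68) = 0.0136 mA.
I_C = β·I_B = 200×0.0136 = 2.71 mA, and I_E = (β+1)I_B = 2.73 mA.
V_CE = V_CC − I_C·R_C − I_E·R_E = 22 − 2.71×0.68 − 2.73×0.68 = 18.3 V.
V_CE = 18.3 V > 0.2 V confirms active-region operation.

I_C ≈ 2.7 mA, V_CE ≈ 18 V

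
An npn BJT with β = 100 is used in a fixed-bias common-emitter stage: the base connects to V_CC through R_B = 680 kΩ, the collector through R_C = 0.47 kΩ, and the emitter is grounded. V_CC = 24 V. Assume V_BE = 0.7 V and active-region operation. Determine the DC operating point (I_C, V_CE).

I_C ≈ 3.4 mA, V_CE ≈ 22 V

Base loop: V_CC = I_B·R_B + V_BE, so I_B = (24 − 0.7)/680 kΩ = 0.0343 mA.
In the active region I_C = β·I_B = 100 × 0.0343 = 3.43 mA.
Collector loop: V_CE = V_CC − I_C·R_C = 24 − 3.43×0.47 = 22.4 V.
Since V_CE = 22.4 V > V_CE(sat) ≈ 0.2 V, the transistor is in the active region as assumed.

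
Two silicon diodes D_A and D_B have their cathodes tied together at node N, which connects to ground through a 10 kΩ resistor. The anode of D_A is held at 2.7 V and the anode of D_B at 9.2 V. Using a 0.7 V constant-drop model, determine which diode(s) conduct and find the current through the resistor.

Only D_B conducts; I_R ≈ 0.85 mA

Assume both conduct. Then node N would need to be at both 2.7−0.7 = 2 V and 9.2−0.7 = 8.5 V, which is impossible.
Assume only D_B conducts: V_N = 9.2 − 0.7 = 8.5 V, so I_R = 8.5/10 = 0.85 mA.
Check D_A: its anode-to-cathode voltage is 2.7 − 8.5 = -5.8 V < 0.7 V, so it is off. The assumption is consistent.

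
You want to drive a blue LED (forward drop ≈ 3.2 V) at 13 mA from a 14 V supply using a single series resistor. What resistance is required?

R ≈ 0.83 kΩ

The resistor drops V_S − V_D = 14 − 3.2 = 10.8 V at 13 mA.
R = 10.8 V / 13 mA = 0.831 kΩ.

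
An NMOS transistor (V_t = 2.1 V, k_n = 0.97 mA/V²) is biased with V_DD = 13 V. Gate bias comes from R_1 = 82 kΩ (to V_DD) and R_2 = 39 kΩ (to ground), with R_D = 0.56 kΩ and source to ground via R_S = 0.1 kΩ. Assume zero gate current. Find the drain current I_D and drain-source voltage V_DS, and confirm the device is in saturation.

V_G = V_DD·R_2/(R_1+R_2) = 13×39/121 = 4.19 V.
Assume saturation: I_D = (k_n/2)(V_GS − V_t)² with V_GS = V_G − I_D·R_S = 4.19 − 0.1·I_D.
Substituting gives 0.00485·I_D² − 1.2·I_D + 2.12 = 0, with roots I_D = 1.77 or 246 mA.
The root I_D = 246 mA gives V_GS = -20.4 V ≤ V_t, so take I_D = 1.77 mA.
Then V_GS = 4.01 V and V_DS = V_DD − I_D(R_D+R_S) = 13 − 1.77×0.66 = 11.8 V.
Saturation requires V_DS ≥ V_GS − V_t = 1.91 V; 11.8 ≥ 1.91 ✓.

I_D ≈ 1.8 mA, V_DS ≈ 12 V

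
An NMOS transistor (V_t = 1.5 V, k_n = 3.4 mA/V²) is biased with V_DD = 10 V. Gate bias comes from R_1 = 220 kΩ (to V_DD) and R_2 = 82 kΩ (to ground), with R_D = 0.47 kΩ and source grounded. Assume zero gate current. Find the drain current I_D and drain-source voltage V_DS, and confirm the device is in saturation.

V_G = V_DD·R_2/(R_1+R_2) = 10×82/302 = 2.72 V. With the source grounded, V_GS = V_G = 2.72 V.
Assume saturation: I_D = (k_n/2)(V_GS − V_t)² = (3.4/2)×(2.72 − 1.5)² = 1.7×1.22² = 2.51 mA.
V_DS = V_DD − I_D·R_D = 10 − 2.51×0.47 = 8.82 V.
Saturation requires V_DS ≥ V_GS − V_t = 1.22 V; 8.82 ≥ 1.22 ✓.

I_D ≈ 2.5 mA, V_DS ≈ 8.8 V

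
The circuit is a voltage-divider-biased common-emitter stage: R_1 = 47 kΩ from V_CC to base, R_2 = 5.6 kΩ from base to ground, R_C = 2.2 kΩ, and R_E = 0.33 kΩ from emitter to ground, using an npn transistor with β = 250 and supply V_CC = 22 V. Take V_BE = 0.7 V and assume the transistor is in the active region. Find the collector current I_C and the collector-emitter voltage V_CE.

Thevenize the base divider: V_Th = V_CC·R_2/(R_1+R_2) = 22×5.6/52.6 = 2.34 V, R_Th = R_1‖R_2 = 5 kΩ.
Base-emitter loop: V_Th = I_B·R_Th + V_BE + (β+1)I_B·R_E, so I_B = (2.34 − 0.7) / (5 + 251×0.33) = 0.0187 mA.
I_C = β·I_B = 250×0.0187 = 4.67 mA, and I_E = (β+1)I_B = 4.69 mA.
V_CE = V_CC − I_C·R_C − I_E·R_E = 22 − 4.67×2.2 − 4.69×0.33 = 10.2 V.
V_CE = 10.2 V > 0.2 V confirms active-region operation.

I_C ≈ 4.7 mA, V_CE ≈ 10 V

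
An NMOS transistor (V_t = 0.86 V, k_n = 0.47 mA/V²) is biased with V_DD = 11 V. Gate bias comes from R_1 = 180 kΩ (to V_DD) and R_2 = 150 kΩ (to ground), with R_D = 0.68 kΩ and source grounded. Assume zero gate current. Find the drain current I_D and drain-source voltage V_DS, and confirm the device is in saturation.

V_G = V_DD·R_2/(R_1+R_2) = 11×150/330 = 5 V. With the source grounded, V_GS = V_G = 5 V.
Assume saturation: I_D = (k_n/2)(V_GS − V_t)² = (0.47/2)×(5 − 0.86)² = 0.235×4.14² = 4.03 mA.
V_DS = V_DD − I_D·R_D = 11 − 4.03×0.68 = 8.26 V.
Saturation requires V_DS ≥ V_GS − V_t = 4.14 V; 8.26 ≥ 4.14 ✓.

I_D ≈ 4 mA, V_DS ≈ 8.3 V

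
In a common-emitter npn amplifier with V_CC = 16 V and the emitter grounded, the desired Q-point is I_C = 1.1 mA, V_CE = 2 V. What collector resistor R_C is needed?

Collector loop: V_CC = I_C·R_C + V_CE.
R_C = (V_CC − V_CE)/I_C = (16 − 2)/1.1 = 12.7 kΩ.

R_C ≈ 13 kΩ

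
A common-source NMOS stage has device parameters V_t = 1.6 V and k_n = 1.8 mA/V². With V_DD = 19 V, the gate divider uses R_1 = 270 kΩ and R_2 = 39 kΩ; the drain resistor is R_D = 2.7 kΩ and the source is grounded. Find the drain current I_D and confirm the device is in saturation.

V_G = V_DD·R_2/(R_1+R_2) = 19×39/309 = 2.4 V. With the source grounded, V_GS = V_G = 2.4 V.
Assume saturation: I_D = (k_n/2)(V_GS − V_t)² = (1.8/2)×(2.4 − 1.6)² = 0.9×0.798² = 0.573 mA.
V_DS = V_DD − I_D·R_D = 19 − 0.573×2.7 = 17.5 V.
Saturation requires V_DS ≥ V_GS − V_t = 0.798 V; 17.5 ≥ 0.798 ✓.

I_D ≈ 0.57 mA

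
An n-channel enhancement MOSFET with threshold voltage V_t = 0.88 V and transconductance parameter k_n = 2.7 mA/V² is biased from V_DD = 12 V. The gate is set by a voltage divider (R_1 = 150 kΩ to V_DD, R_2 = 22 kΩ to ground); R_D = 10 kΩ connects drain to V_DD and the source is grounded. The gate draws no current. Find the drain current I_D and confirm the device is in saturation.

I_D ≈ 0.58 mA

V_G = V_DD·R_2/(R_1+R_2) = 12×22/172 = 1.53 V. With the source grounded, V_GS = V_G = 1.53 V.
Assume saturation: I_D = (k_n/2)(V_GS − V_t)² = (2.7/2)×(1.53 − 0.88)² = 1.35×0.655² = 0.579 mA.
V_DS = V_DD − I_D·R_D = 12 − 0.579×10 = 6.21 V.
Saturation requires V_DS ≥ V_GS − V_t = 0.655 V; 6.21 ≥ 0.655 ✓.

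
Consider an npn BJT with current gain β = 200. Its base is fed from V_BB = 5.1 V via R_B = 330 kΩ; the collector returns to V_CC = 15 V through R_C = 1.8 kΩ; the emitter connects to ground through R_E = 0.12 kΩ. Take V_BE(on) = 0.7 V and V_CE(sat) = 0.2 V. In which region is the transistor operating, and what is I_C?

Assume active. Base-emitter loop: I_B = (V_BB − V_BE)/(R_B + (β+1)R_E) = (5.1 − 0.7)/(330 + 201×0.12) = 0.0124 mA.
I_C = β·I_B = 200×0.0124 = 2.49 mA.
V_CE = V_CC − I_C·R_C − I_E·R_E = 15 − 2.49×1.8 − 2.5×0.12 = 10.2 V > V_CE(sat), so the active-region assumption holds.

active; I_C ≈ 2.5 mA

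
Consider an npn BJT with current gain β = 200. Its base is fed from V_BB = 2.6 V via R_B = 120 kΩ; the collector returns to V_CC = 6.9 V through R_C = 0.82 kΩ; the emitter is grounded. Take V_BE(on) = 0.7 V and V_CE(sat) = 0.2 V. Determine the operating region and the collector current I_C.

Assume active. Base-emitter loop: I_B = (V_BB − V_BE)/R_B = (2.6 − 0.7)/120 = 0.0158 mA.
I_C = β·I_B = 200×0.0158 = 3.17 mA.
V_CE = V_CC − I_C·R_C = 6.9 − 3.17×0.82 = 4.3 V > V_CE(sat), so the active-region assumption holds.

active; I_C ≈ 3.2 mA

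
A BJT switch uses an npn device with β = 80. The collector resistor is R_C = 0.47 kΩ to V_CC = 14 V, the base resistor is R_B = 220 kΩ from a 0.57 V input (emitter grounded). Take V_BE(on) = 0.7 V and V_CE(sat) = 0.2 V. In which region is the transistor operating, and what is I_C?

cutoff; I_C ≈ 0

V_BB = 0.57 V ≤ V_BE(on) = 0.7 V, so the base-emitter junction is not forward biased.
The transistor is in cutoff: I_B = I_C = 0.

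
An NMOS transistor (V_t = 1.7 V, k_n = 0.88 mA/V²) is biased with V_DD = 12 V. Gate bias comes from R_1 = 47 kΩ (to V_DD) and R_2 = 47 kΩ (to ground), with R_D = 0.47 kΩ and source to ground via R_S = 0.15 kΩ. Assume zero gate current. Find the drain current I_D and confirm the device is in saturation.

I_D ≈ 5.4 mA

V_G = V_DD·R_2/(R_1+R_2) = 12×47/94 = 6 V.
Assume saturation: I_D = (k_n/2)(V_GS − V_t)² with V_GS = V_G − I_D·R_S = 6 − 0.15·I_D.
Substituting gives 0.0099·I_D² − 1.57·I_D + 8.14 = 0, with roots I_D = 5.37 or 153 mA.
The root I_D = 153 mA gives V_GS = -16.9 V ≤ V_t, so take I_D = 5.37 mA.
Then V_GS = 5.19 V and V_DS = V_DD − I_D(R_D+R_S) = 12 − 5.37×0.62 = 8.67 V.
Saturation requires V_DS ≥ V_GS − V_t = 3.49 V; 8.67 ≥ 3.49 ✓.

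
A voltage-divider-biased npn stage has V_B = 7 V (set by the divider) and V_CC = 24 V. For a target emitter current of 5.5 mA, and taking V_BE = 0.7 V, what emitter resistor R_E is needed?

V_E = V_B − V_BE = 7 − 0.7 = 6.3 V.
R_E = V_E / I_E = 6.3 / 5.5 = 1.15 kΩ.

R_E ≈ 1.1 kΩ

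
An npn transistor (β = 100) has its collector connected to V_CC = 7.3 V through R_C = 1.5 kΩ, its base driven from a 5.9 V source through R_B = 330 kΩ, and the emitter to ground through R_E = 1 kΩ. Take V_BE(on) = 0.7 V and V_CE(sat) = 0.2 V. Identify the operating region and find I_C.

Assume active. Base-emitter loop: I_B = (V_BB − V_BE)/(R_B + (β+1)R_E) = (5.9 − 0.7)/(330 + 101×1) = 0.0121 mA.
I_C = β·I_B = 100×0.0121 = 1.21 mA.
V_CE = V_CC − I_C·R_C − I_E·R_E = 7.3 − 1.21×1.5 − 1.22×1 = 4.27 V > V_CE(sat), so the active-region assumption holds.

active; I_C ≈ 1.2 mA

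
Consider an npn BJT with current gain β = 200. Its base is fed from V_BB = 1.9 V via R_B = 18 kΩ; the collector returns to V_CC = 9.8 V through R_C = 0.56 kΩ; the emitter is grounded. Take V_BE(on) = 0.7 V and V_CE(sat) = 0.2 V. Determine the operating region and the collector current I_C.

Assume active. Base-emitter loop: I_B = (V_BB − V_BE)/R_B = (1.9 − 0.7)/18 = 0.0667 mA.
I_C = β·I_B = 200×0.0667 = 13.3 mA.
V_CE = V_CC − I_C·R_C = 9.8 − 13.3×0.56 = 2.33 V > V_CE(sat), so the active-region assumption holds.

active; I_C ≈ 13 mA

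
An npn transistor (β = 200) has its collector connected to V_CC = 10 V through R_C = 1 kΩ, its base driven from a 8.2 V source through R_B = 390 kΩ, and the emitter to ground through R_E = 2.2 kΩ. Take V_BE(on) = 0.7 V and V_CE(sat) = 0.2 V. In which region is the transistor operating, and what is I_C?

active; I_C ≈ 1.8 mA

Assume active. Base-emitter loop: I_B = (V_BB − V_BE)/(R_B + (β+1)R_E) = (8.2 − 0.7)/(390 + 201×2.2) = 0.00901 mA.
I_C = β·I_B = 200×0.00901 = 1.8 mA.
V_CE = V_CC − I_C·R_C − I_E·R_E = 10 − 1.8×1 − 1.81×2.2 = 4.21 V > V_CE(sat), so the active-region assumption holds.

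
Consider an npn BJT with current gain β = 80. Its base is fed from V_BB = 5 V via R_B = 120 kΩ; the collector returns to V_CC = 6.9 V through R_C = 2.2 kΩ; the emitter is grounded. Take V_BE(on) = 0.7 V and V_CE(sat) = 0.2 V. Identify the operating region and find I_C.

Assume active. Base-emitter loop: I_B = (V_BB − V_BE)/R_B = (5 − 0.7)/120 = 0.0358 mA.
I_C = β·I_B = 80×0.0358 = 2.87 mA.
V_CE = V_CC − I_C·R_C = 6.9 − 2.87×2.2 = 0.593 V > V_CE(sat), so the active-region assumption holds.

active; I_C ≈ 2.9 mA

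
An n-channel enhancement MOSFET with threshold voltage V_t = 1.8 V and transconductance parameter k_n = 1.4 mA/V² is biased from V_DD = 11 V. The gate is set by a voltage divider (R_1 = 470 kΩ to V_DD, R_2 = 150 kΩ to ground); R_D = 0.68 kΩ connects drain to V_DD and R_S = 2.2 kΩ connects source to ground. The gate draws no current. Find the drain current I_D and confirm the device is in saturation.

V_G = V_DD·R_2/(R_1+R_2) = 11×150/620 = 2.66 V.
Assume saturation: I_D = (k_n/2)(V_GS − V_t)² with V_GS = V_G − I_D·R_S = 2.66 − 2.2·I_D.
Substituting gives 3.39·I_D² − 3.65·I_D + 0.519 = 0, with roots I_D = 0.168 or 0.91 mA.
The root I_D = 0.91 mA gives V_GS = 0.66 V ≤ V_t, so take I_D = 0.168 mA.
Then V_GS = 2.29 V and V_DS = V_DD − I_D(R_D+R_S) = 11 − 0.168×2.88 = 10.5 V.
Saturation requires V_DS ≥ V_GS − V_t = 0.491 V; 10.5 ≥ 0.491 ✓.

I_D ≈ 0.17 mA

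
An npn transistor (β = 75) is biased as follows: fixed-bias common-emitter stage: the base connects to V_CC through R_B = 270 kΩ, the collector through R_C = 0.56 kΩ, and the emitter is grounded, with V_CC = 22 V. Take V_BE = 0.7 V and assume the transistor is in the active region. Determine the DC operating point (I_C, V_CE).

I_C ≈ 5.9 mA, V_CE ≈ 19 V

Base loop: V_CC = I_B·R_B + V_BE, so I_B = (22 − 0.7)/270 kΩ = 0.0789 mA.
In the active region I_C = β·I_B = 75 × 0.0789 = 5.92 mA.
Collector loop: V_CE = V_CC − I_C·R_C = 22 − 5.92×0.56 = 18.7 V.
Since V_CE = 18.7 V > V_CE(sat) ≈ 0.2 V, the transistor is in the active region as assumed.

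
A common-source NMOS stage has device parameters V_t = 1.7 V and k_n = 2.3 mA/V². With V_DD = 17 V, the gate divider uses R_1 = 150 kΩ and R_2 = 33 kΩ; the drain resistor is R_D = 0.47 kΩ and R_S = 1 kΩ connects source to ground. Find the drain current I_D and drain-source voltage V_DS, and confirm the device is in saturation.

I_D ≈ 0.63 mA, V_DS ≈ 16 V

V_G = V_DD·R_2/(R_1+R_2) = 17×33/183 = 3.07 V.
Assume saturation: I_D = (k_n/2)(V_GS − V_t)² with V_GS = V_G − I_D·R_S = 3.07 − 1·I_D.
Substituting gives 1.15·I_D² − 4.14·I_D + 2.14 = 0, with roots I_D = 0.627 or 2.97 mA.
The root I_D = 2.97 mA gives V_GS = 0.092 V ≤ V_t, so take I_D = 0.627 mA.
Then V_GS = 2.44 V and V_DS = V_DD − I_D(R_D+R_S) = 17 − 0.627×1.47 = 16.1 V.
Saturation requires V_DS ≥ V_GS − V_t = 0.738 V; 16.1 ≥ 0.738 ✓.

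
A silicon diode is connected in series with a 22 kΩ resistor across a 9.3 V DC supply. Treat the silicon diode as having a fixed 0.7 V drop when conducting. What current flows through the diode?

I ≈ 0.39 mA

KVL around the loop: 9.3 = V_D + I·R = 0.7 + I × 22 kΩ.
So I = (9.3 − 0.7) / 22 kΩ = 8.6 / 22 = 0.391 mA.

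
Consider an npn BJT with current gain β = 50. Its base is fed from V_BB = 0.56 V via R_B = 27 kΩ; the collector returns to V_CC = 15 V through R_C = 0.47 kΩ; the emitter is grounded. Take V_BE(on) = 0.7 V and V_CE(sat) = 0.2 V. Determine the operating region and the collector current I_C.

cutoff; I_C ≈ 0

V_BB = 0.56 V ≤ V_BE(on) = 0.7 V, so the base-emitter junction is not forward biased.
The transistor is in cutoff: I_B = I_C = 0.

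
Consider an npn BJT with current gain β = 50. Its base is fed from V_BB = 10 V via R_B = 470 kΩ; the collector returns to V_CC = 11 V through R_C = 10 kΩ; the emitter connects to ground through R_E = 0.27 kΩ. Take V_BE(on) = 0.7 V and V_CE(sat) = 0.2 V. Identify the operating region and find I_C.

Assume active. Base-emitter loop: I_B = (V_BB − V_BE)/(R_B + (β+1)R_E) = (10 − 0.7)/(470 + 51×0.27) = 0.0192 mA.
I_C = β·I_B = 50×0.0192 = 0.961 mA.
V_CE = V_CC − I_C·R_C − I_E·R_E = 11 − 0.961×10 − 0.98×0.27 = 1.12 V > V_CE(sat), so the active-region assumption holds.

active; I_C ≈ 0.96 mA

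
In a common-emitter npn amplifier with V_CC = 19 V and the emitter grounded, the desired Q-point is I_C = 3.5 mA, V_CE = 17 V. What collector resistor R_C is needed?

R_C ≈ 0.57 kΩ

Collector loop: V_CC = I_C·R_C + V_CE.
R_C = (V_CC − V_CE)/I_C = (19 − 17)/3.5 = 0.571 kΩ.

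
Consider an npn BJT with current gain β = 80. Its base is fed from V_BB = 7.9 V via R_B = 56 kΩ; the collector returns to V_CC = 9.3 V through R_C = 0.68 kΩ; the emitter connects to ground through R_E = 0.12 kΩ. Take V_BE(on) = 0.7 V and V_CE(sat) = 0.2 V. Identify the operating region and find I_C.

active; I_C ≈ 8.8 mA

Assume active. Base-emitter loop: I_B = (V_BB − V_BE)/(R_B + (β+1)R_E) = (7.9 − 0.7)/(56 + 81×0.12) = 0.11 mA.
I_C = β·I_B = 80×0.11 = 8.76 mA.
V_CE = V_CC − I_C·R_C − I_E·R_E = 9.3 − 8.76×0.68 − 8.87×0.12 = 2.28 V > V_CE(sat), so the active-region assumption holds.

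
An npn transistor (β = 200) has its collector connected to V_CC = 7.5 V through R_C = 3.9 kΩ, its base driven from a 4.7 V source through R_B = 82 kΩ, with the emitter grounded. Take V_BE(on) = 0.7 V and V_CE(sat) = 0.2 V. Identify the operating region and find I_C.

Assume active: I_B = (4.7 − 0.7)/82 = 0.0488 mA, giving I_C = β·I_B = 9.76 mA.
But then V_CE = 7.5 − 9.76×3.9 = -30.5 V < V_CE(sat) = 0.2 V — impossible in the active region.
So the transistor is saturated. With V_CE = 0.2 V, I_C = (V_CC − 0.2)/R_C = 7.3/3.9 = 1.87 mA.
Check: β·I_B = 9.76 mA > I_C = 1.87 mA, confirming saturation.

saturation; I_C ≈ 1.9 mA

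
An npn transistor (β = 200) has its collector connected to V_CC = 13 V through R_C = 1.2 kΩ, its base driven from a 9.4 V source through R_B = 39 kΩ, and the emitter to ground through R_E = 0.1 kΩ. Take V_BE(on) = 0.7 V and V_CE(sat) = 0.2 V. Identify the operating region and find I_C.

saturation; I_C ≈ 9.8 mA

Assume active: I_B = (9.4 − 0.7)/(39 + 201×0.1) = 0.147 mA, I_C = β·I_B = 29.4 mA.
Then V_CE = 13 − 29.4×1.2 − 29.6×0.1 = -25.3 V < 0.2 V — the active assumption fails.
Re-solve with V_CE = 0.2 V. KCL at the emitter: V_E/R_E = (V_BB−0.7−V_E)/R_B + (V_CC−0.2−V_E)/R_C, giving V_E = 1 V.
I_C = (V_CC − 0.2 − V_E)/R_C = (12.8 − 1)/1.2 = 9.83 mA.
Check: I_B = (8.7 − 1)/39 = 0.197 mA, and β·I_B = 39.5 mA > I_C, confirming saturation.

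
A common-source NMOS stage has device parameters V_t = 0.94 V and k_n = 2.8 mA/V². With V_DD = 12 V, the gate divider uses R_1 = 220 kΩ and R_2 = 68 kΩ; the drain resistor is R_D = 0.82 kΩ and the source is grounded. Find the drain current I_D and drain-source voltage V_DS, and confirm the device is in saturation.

V_G = V_DD·R_2/(R_1+R_2) = 12×68/288 = 2.83 V. With the source grounded, V_GS = V_G = 2.83 V.
Assume saturation: I_D = (k_n/2)(V_GS − V_t)² = (2.8/2)×(2.83 − 0.94)² = 1.4×1.89² = 5.02 mA.
V_DS = V_DD − I_D·R_D = 12 − 5.02×0.82 = 7.88 V.
Saturation requires V_DS ≥ V_GS − V_t = 1.89 V; 7.88 ≥ 1.89 ✓.

I_D ≈ 5 mA, V_DS ≈ 7.9 V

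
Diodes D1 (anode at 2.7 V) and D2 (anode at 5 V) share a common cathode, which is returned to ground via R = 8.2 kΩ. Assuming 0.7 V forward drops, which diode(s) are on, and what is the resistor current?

Assume both conduct. Then node N would need to be at both 2.7−0.7 = 2 V and 5−0.7 = 4.3 V, which is impossible.
Assume only D2 conducts: V_N = 5 − 0.7 = 4.3 V, so I_R = 4.3/8.2 = 0.524 mA.
Check D1: its anode-to-cathode voltage is 2.7 − 4.3 = -1.6 V < 0.7 V, so it is off. The assumption is consistent.

Only D2 conducts; I_R ≈ 0.52 mA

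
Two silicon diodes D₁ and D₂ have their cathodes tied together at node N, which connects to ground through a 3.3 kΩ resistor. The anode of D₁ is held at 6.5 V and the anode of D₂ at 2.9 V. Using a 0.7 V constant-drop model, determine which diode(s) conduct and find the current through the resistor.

Only D₁ conducts; I_R ≈ 1.8 mA

Assume both conduct. Then node N would need to be at both 6.5−0.7 = 5.8 V and 2.9−0.7 = 2.2 V, which is impossible.
Assume only D₁ conducts: V_N = 6.5 − 0.7 = 5.8 V, so I_R = 5.8/3.3 = 1.76 mA.
Check D₂: its anode-to-cathode voltage is 2.9 − 5.8 = -2.9 V < 0.7 V, so it is off. The assumption is consistent.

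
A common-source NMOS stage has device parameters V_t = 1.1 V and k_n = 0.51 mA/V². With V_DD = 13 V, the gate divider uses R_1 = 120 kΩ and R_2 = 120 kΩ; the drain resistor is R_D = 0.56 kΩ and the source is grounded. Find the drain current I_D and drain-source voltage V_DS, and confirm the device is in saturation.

V_G = V_DD·R_2/(R_1+R_2) = 13×120/240 = 6.5 V. With the source grounded, V_GS = V_G = 6.5 V.
Assume saturation: I_D = (k_n/2)(V_GS − V_t)² = (0.51/2)×(6.5 − 1.1)² = 0.255×5.4² = 7.44 mA.
V_DS = V_DD − I_D·R_D = 13 − 7.44×0.56 = 8.84 V.
Saturation requires V_DS ≥ V_GS − V_t = 5.4 V; 8.84 ≥ 5.4 ✓.

I_D ≈ 7.4 mA, V_DS ≈ 8.8 V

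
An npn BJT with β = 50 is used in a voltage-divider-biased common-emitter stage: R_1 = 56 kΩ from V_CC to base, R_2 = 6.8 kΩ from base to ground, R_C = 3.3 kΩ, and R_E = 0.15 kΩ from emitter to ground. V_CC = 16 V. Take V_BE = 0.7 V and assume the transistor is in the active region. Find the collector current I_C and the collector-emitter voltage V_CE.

I_C ≈ 3.8 mA, V_CE ≈ 3 V

Thevenize the base divider: V_Th = V_CC·R_2/(R_1+R_2) = 16×6.8/62.8 = 1.73 V, R_Th = R_1‖R_2 = 6.06 kΩ.
Base-emitter loop: V_Th = I_B·R_Th + V_BE + (β+1)I_B·R_E, so I_B = (1.73 − 0.7) / (6.06 + 51×0.15) = 0.0753 mA.
I_C = β·I_B = 50×0.0753 = 3.76 mA, and I_E = (β+1)I_B = 3.84 mA.
V_CE = V_CC − I_C·R_C − I_E·R_E = 16 − 3.76×3.3 − 3.84×0.15 = 3 V.
V_CE = 3 V > 0.2 V confirms active-region operation.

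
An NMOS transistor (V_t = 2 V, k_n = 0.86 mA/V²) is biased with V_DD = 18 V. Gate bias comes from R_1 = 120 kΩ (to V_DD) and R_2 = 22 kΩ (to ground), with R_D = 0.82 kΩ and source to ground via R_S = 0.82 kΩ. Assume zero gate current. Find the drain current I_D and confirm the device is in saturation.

I_D ≈ 0.18 mA

V_G = V_DD·R_2/(R_1+R_2) = 18×22/142 = 2.79 V.
Assume saturation: I_D = (k_n/2)(V_GS − V_t)² with V_GS = V_G − I_D·R_S = 2.79 − 0.82·I_D.
Substituting gives 0.289·I_D² − 1.56·I_D + 0.268 = 0, with roots I_D = 0.178 or 5.2 mA.
The root I_D = 5.2 mA gives V_GS = -1.48 V ≤ V_t, so take I_D = 0.178 mA.
Then V_GS = 2.64 V and V_DS = V_DD − I_D(R_D+R_S) = 18 − 0.178×1.64 = 17.7 V.
Saturation requires V_DS ≥ V_GS − V_t = 0.643 V; 17.7 ≥ 0.643 ✓.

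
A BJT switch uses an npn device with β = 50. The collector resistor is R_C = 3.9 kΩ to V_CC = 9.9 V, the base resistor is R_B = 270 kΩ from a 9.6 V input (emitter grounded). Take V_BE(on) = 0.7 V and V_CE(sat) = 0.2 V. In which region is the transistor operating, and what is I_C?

active; I_C ≈ 1.6 mA

Assume active. Base-emitter loop: I_B = (V_BB − V_BE)/R_B = (9.6 − 0.7)/270 = 0.033 mA.
I_C = β·I_B = 50×0.033 = 1.65 mA.
V_CE = V_CC − I_C·R_C = 9.9 − 1.65×3.9 = 3.47 V > V_CE(sat), so the active-region assumption holds.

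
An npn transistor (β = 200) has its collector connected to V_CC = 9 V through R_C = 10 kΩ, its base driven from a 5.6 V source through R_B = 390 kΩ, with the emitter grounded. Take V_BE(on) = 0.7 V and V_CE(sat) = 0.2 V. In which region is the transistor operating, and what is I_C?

saturation; I_C ≈ 0.88 mA

Assume active: I_B = (5.6 − 0.7)/390 = 0.0126 mA, giving I_C = β·I_B = 2.51 mA.
But then V_CE = 9 − 2.51×10 = -16.1 V < V_CE(sat) = 0.2 V — impossible in the active region.
So the transistor is saturated. With V_CE = 0.2 V, I_C = (V_CC − 0.2)/R_C = 8.8/10 = 0.88 mA.
Check: β·I_B = 2.51 mA > I_C = 0.88 mA, confirming saturation.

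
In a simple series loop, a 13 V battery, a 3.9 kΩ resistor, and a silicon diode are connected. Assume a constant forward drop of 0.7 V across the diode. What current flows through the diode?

KVL around the loop: 13 = V_D + I·R = 0.7 + I × 3.9 kΩ.
So I = (13 − 0.7) / 3.9 kΩ = 12.3 / 3.9 = 3.15 mA.

I ≈ 3.2 mA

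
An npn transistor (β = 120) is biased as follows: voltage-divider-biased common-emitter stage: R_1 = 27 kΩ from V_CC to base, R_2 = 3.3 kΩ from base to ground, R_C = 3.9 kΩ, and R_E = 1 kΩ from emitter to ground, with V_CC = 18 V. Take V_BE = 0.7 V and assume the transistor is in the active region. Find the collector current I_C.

I_C ≈ 1.2 mA

Thevenize the base divider: V_Th = V_CC·R_2/(R_1+R_2) = 18×3.3/30.3 = 1.96 V, R_Th = R_1‖R_2 = 2.94 kΩ.
Base-emitter loop: V_Th = I_B·R_Th + V_BE + (β+1)I_B·R_E, so I_B = (1.96 − 0.7) / (2.94 + 121×1) = 0.0102 mA.
I_C = β·I_B = 120×0.0102 = 1.22 mA, and I_E = (β+1)I_B = 1.23 mA.
V_CE = V_CC − I_C·R_C − I_E·R_E = 18 − 1.22×3.9 − 1.23×1 = 12 V.
V_CE = 12 V > 0.2 V confirms active-region operation.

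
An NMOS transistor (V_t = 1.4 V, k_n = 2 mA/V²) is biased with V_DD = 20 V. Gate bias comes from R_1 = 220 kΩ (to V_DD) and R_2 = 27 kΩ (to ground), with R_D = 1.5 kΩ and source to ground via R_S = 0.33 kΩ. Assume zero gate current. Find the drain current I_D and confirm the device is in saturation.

V_G = V_DD·R_2/(R_1+R_2) = 20×27/247 = 2.19 V.
Assume saturation: I_D = (k_n/2)(V_GS − V_t)² with V_GS = V_G − I_D·R_S = 2.19 − 0.33·I_D.
Substituting gives 0.109·I_D² − 1.52·I_D + 0.618 = 0, with roots I_D = 0.42 or 13.5 mA.
The root I_D = 13.5 mA gives V_GS = -2.28 V ≤ V_t, so take I_D = 0.42 mA.
Then V_GS = 2.05 V and V_DS = V_DD − I_D(R_D+R_S) = 20 − 0.42×1.83 = 19.2 V.
Saturation requires V_DS ≥ V_GS − V_t = 0.648 V; 19.2 ≥ 0.648 ✓.

I_D ≈ 0.42 mA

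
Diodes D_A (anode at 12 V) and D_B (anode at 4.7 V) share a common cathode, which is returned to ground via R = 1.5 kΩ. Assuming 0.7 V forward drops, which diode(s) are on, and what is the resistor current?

Assume both conduct. Then node N would need to be at both 12−0.7 = 11.3 V and 4.7−0.7 = 4 V, which is impossible.
Assume only D_A conducts: V_N = 12 − 0.7 = 11.3 V, so I_R = 11.3/1.5 = 7.53 mA.
Check D_B: its anode-to-cathode voltage is 4.7 − 11.3 = -6.6 V < 0.7 V, so it is off. The assumption is consistent.

Only D_A conducts; I_R ≈ 7.5 mA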